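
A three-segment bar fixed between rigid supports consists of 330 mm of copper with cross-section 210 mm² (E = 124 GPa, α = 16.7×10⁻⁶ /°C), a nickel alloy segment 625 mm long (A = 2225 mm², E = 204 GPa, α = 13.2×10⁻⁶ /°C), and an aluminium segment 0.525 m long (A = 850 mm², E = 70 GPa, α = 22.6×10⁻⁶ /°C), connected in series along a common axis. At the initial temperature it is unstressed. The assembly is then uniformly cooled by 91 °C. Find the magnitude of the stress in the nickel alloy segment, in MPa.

With the walls removed the bar would change length by δ_free = Σ αᵢΔT Lᵢ = 16.7×10⁻⁶×91×330 + 13.2×10⁻⁶×91×625 + 22.6×10⁻⁶×91×525 = 2.332 mm.
Since the ends are fixed, an axial force P builds up, equal in every segment, with P · Σ Lᵢ/(AᵢEᵢ) = δ_free.
The series flexibility is Σ Lᵢ/(AᵢEᵢ) = 330/(210×124×10³) + 625/(2225×204×10³) + 525/(850×70×10³) = 2.287×10⁻⁵ mm/N.
So P = 2.332 / 2.287×10⁻⁵ = 102 kN, tensile.
σ_{nickel alloy} = P / A = 102000 / 2225 = 45.82 MPa.

σ ≈ 45.8 MPa (tensile)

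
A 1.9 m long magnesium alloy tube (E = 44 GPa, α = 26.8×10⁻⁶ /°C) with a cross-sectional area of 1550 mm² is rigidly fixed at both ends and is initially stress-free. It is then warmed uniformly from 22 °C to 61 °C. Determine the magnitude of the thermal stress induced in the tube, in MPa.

σ ≈ 46 MPa (compressive)

The supports are rigid, so the total axial strain is zero. The restrained thermal strain is ε = αΔT = 26.8×10⁻⁶ × 39 = 1045.2×10⁻⁶.
Hence σ = E·αΔT = 44×10³ × 1045.2×10⁻⁶ = 45.99 MPa, compressive.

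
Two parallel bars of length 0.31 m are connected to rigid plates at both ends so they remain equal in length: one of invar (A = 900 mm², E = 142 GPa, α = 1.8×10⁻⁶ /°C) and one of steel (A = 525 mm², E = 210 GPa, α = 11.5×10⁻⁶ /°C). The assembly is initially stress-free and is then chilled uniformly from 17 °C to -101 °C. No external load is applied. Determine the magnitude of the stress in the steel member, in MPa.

σ ≈ 129 MPa (tensile)

Equilibrium of a rigid end plate with no external load gives equal and opposite internal forces ±P in the two members. Since α_{steel} > α_{invar}, cooling drives the steel into tension and the invar into compression.
Equating the net (thermal + elastic) strains gives |α₁ − α₂|·ΔT = P·[1/(A₁E₁) + 1/(A₂E₂)].
|α₁ − α₂|·ΔT = 9.7×10⁻⁶ × 118 = 0.001145.
1/(A₁E₁) + 1/(A₂E₂) = 1/(900×142×10³) + 1/(525×210×10³) = 1.69×10⁻⁸ N⁻¹.
So P = 0.001145 / 1.69×10⁻⁸ = 67.75 kN.
σ_{steel} = P/A₂ = 67750/525 = 129 MPa, tensile.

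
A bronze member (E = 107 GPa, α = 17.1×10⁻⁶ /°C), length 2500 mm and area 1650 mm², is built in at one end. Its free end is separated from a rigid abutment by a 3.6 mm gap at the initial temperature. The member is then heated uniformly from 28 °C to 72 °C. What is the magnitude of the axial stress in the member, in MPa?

σ ≈ 0 MPa

Unrestrained expansion: δ_free = αΔT L = 17.1×10⁻⁶ × 44 × 2500 = 1.881 mm.
This is smaller than the 3.6 mm clearance, so the member expands freely without reaching the stop — the stress is zero.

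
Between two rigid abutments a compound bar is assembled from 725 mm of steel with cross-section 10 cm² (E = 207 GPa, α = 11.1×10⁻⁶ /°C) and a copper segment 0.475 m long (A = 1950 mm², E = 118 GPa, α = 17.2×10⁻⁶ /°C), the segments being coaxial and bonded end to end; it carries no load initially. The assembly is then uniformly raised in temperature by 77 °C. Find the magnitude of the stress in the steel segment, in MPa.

σ ≈ 224 MPa (compressive)

If the supports were absent, the total length change would be Σ αᵢΔT Lᵢ = 11.1×10⁻⁶×77×725 + 17.2×10⁻⁶×77×475 = 1.249 mm.
Since the ends are fixed, an axial force P builds up, equal in every segment, with P · Σ Lᵢ/(AᵢEᵢ) = δ_free.
The series flexibility is Σ Lᵢ/(AᵢEᵢ) = 725/(1000×207×10³) + 475/(1950×118×10³) = 5.567×10⁻⁶ mm/N.
Hence P = δ_free / Σ(L/AE) = 1.249/5.567×10⁻⁶ = 224.3 kN (compressive).
σ_{steel} = P / A = 224300 / 1000 = 224.3 MPa.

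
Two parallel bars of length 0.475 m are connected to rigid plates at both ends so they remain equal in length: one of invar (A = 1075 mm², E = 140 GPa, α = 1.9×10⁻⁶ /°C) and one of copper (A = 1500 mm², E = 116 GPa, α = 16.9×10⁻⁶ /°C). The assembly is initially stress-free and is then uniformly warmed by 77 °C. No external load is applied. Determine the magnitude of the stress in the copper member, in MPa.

The copper has the larger α, so on heating it would change length more than the invar if both were free. The rigid plates force a common final length, so the copper is put into compression and the invar into tension, with equal and opposite forces P (no external load).
Equating the net (thermal + elastic) strains gives |α₁ − α₂|·ΔT = P·[1/(A₁E₁) + 1/(A₂E₂)].
|α₁ − α₂|·ΔT = 15×10⁻⁶ × 77 = 0.001155.
1/(A₁E₁) + 1/(A₂E₂) = 1/(1075×140×10³) + 1/(1500×116×10³) = 1.239×10⁻⁸ N⁻¹.
P = 0.001155 / 1.239×10⁻⁸ = 93210 N = 93.21 kN.
σ_{copper} = P/A₂ = 93210/1500 = 62.14 MPa, compressive.

σ ≈ 62.1 MPa (compressive)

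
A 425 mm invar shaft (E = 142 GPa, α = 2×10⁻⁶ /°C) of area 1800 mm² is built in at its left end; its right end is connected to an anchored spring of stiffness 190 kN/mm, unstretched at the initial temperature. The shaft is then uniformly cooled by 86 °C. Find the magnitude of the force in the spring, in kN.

The unrestrained thermal change is αΔT L = 2×10⁻⁶ × 86 × 425 = 0.0731 mm.
With a force P in the spring, the elastic change of the shaft is PL/(AE) and that of the spring is P/k; compatibility requires their sum to equal δ_free.
P [ L/(AE) + 1/k ] = δ_free → P [ 425/(1800×142×10³) + 1/(190×10³) ] = 0.0731.
P = 0.0731 / 6.926×10⁻⁶ = 10550 N.

P ≈ 10.6 kN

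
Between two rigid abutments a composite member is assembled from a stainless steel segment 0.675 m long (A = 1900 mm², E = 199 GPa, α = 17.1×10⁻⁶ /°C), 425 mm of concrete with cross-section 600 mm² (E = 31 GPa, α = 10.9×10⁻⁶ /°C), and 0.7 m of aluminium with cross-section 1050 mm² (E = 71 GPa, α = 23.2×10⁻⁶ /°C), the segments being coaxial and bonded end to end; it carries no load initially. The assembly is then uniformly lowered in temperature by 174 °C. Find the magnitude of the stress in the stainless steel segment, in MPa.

σ ≈ 87.2 MPa (tensile)

With the walls removed the bar would change length by δ_free = Σ αᵢΔT Lᵢ = 17.1×10⁻⁶×174×675 + 10.9×10⁻⁶×174×425 + 23.2×10⁻⁶×174×700 = 5.64 mm.
The walls prevent any net length change, so an axial force P (same in every segment) develops. Compatibility: P · Σ Lᵢ/(AᵢEᵢ) = δ_free.
Σ Lᵢ/(AᵢEᵢ) = 675/(1900×199×10³) + 425/(600×31×10³) + 700/(1050×71×10³) = 3.402×10⁻⁵ mm/N.
So P = 5.64 / 3.402×10⁻⁵ = 165.8 kN, tensile.
σ_{stainless steel} = P / A = 165800 / 1900 = 87.25 MPa.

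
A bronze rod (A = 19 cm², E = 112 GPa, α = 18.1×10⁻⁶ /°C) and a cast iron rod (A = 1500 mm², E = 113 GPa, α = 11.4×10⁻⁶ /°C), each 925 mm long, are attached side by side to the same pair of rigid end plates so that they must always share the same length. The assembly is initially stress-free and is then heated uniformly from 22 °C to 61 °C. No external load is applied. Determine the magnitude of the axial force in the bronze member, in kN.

Equilibrium of a rigid end plate with no external load gives equal and opposite internal forces ±P in the two members. Since α_{bronze} > α_{cast iron}, heating drives the bronze into compression and the cast iron into tension.
Setting the final lengths equal and cancelling L: (α₁ − α₂)ΔT = P/(A₁E₁) + P/(A₂E₂).
|α₁ − α₂|·ΔT = 6.7×10⁻⁶ × 39 = 0.0002613.
1/(A₁E₁) + 1/(A₂E₂) = 1/(1900×112×10³) + 1/(1500×113×10³) = 1.06×10⁻⁸ N⁻¹.
So P = 0.0002613 / 1.06×10⁻⁸ = 24.65 kN.

P ≈ 24.7 kN (compressive in the bronze)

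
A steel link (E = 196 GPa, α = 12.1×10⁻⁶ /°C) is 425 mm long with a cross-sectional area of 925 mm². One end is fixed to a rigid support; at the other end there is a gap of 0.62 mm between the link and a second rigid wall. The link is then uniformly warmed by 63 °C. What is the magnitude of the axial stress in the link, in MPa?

σ ≈ 0 MPa

If the wall were absent the link would grow by αΔT L = 12.1×10⁻⁶ × 63 × 425 = 0.324 mm.
Since δ_free = 0.324 mm is less than the 0.62 mm gap, the link never touches the wall. No axial force develops.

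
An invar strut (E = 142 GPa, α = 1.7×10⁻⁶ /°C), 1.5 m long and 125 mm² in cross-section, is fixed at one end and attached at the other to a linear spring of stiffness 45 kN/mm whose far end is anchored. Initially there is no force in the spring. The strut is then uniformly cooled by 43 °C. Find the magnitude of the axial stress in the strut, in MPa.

σ ≈ 8.22 MPa (tensile)

The unrestrained thermal change is αΔT L = 1.7×10⁻⁶ × 43 × 1500 = 0.1096 mm.
With a force P in the spring, the elastic change of the strut is PL/(AE) and that of the spring is P/k; compatibility requires their sum to equal δ_free.
So P = δ_free / [L/(AE) + 1/k] = 0.1096 / [ 1500/(125×142×10³) + 1/(45×10³) ].
P = 0.1096 / 0.0001067 = 1027 N.
σ = P/A = 1027/125 = 8.219 MPa.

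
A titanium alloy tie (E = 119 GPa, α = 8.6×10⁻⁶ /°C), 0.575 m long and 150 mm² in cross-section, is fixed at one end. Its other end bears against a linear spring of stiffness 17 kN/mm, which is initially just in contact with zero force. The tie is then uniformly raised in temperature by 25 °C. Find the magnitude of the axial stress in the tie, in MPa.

If the spring were absent the tie would lengthen by αΔT L = 8.6×10⁻⁶ × 25 × 575 = 0.1236 mm.
With a force P in the spring, the elastic change of the tie is PL/(AE) and that of the spring is P/k; compatibility requires their sum to equal δ_free.
P [ L/(AE) + 1/k ] = δ_free → P [ 575/(150×119×10³) + 1/(17×10³) ] = 0.1236.
P = 0.1236 / 9.104×10⁻⁵ = 1358 N.
σ = P/A = 1358/150 = 9.053 MPa.

σ ≈ 9.05 MPa (compressive)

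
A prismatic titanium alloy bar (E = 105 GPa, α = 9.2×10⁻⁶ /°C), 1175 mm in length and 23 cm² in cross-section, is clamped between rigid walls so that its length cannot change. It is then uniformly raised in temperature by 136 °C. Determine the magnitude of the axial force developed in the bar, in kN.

Full restraint means ε = 0, so the stress is σ = EαΔT = 105×10³ × 9.2×10⁻⁶ × 136 = 131.4 MPa.
P = AEαΔT = 2300 × 105×10³ × 9.2×10⁻⁶ × 136 = 302.2 kN (compressive).

P ≈ 302 kN (compressive)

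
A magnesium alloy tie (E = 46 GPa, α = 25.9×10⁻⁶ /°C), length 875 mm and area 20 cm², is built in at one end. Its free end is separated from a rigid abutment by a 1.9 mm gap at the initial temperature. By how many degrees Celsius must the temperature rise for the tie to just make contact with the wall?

The gap closes when αΔT L = 1.9 mm, since the tie is still unstressed at that instant.
So ΔT = g/(αL) = 1.9/(25.9×10⁻⁶ × 875) = 83.84 °C.

ΔT ≈ 83.8 °C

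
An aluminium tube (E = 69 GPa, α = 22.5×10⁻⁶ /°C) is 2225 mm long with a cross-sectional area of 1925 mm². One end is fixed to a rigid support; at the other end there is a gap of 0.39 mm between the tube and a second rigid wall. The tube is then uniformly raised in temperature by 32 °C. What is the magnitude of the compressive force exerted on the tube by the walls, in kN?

P ≈ 72.4 kN

If the wall were absent the tube would grow by αΔT L = 22.5×10⁻⁶ × 32 × 2225 = 1.602 mm.
The gap closes (δ_free > 0.39 mm) and the wall then resists a further 1.602 − 0.39 = 1.212 mm of expansion.
So σ = E(δ_free − g)/L = 69×10³ × 1.212/2225 = 37.59 MPa.
Force on the wall = σA = 37.59 × 1925 mm² = 72.35 kN.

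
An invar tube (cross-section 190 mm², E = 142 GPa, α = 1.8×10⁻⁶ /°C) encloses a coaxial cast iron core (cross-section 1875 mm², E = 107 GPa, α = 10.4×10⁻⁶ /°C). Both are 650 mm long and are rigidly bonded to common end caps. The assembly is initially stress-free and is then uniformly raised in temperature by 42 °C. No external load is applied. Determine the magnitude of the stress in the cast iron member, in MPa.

σ ≈ 4.58 MPa (compressive)

Both members must finish at the same length. With the larger α, the cast iron tends to over-expand; the plates restrain it, putting the cast iron in compression and the invar in tension. With no external load the two internal forces are equal and opposite, magnitude P.
Compatibility of the two members (thermal + elastic change equal): (α₁ − α₂)ΔT = P·[1/(A₁E₁) + 1/(A₂E₂)].
|α₁ − α₂|·ΔT = 8.6×10⁻⁶ × 42 = 0.0003612.
1/(A₁E₁) + 1/(A₂E₂) = 1/(190×142×10³) + 1/(1875×107×10³) = 4.205×10⁻⁸ N⁻¹.
So P = 0.0003612 / 4.205×10⁻⁸ = 8.59 kN.
σ_{cast iron} = P/A₂ = 8590/1875 = 4.581 MPa, compressive.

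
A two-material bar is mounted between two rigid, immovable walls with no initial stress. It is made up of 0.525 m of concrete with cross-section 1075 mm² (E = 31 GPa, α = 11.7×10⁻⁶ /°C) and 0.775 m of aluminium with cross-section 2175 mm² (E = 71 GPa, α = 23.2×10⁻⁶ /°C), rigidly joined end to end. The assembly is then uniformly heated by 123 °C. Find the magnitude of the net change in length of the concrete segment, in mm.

|ΔL| ≈ 1.49 mm

Free thermal expansion of the whole bar: Σ αᵢΔT Lᵢ = 11.7×10⁻⁶×123×525 + 23.2×10⁻⁶×123×775 = 2.967 mm.
Since the ends are fixed, an axial force P builds up, equal in every segment, with P · Σ Lᵢ/(AᵢEᵢ) = δ_free.
Σ Lᵢ/(AᵢEᵢ) = 525/(1075×31×10³) + 775/(2175×71×10³) = 2.077×10⁻⁵ mm/N.
P = 2.967 / 2.077×10⁻⁵ = 142800 N = 142.8 kN, compressive.
For the concrete segment, free thermal change = 11.7×10⁻⁶×123×525 = 0.7555 mm and elastic change from P = 142800×525/(1075×31×10³) = 2.25 mm; these oppose, so the net change is 1.49 mm (segment shortens).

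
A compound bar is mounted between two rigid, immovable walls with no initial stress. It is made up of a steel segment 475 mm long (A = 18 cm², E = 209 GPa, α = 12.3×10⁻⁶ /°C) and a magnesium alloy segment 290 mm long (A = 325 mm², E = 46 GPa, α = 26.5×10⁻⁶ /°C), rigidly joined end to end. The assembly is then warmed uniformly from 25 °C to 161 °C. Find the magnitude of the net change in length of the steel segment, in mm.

Free thermal expansion of the whole bar: Σ αᵢΔT Lᵢ = 12.3×10⁻⁶×136×475 + 26.5×10⁻⁶×136×290 = 1.84 mm.
The walls prevent any net length change, so an axial force P (same in every segment) develops. Compatibility: P · Σ Lᵢ/(AᵢEᵢ) = δ_free.
The series flexibility is Σ Lᵢ/(AᵢEᵢ) = 475/(1800×209×10³) + 290/(325×46×10³) = 2.066×10⁻⁵ mm/N.
So P = 1.84 / 2.066×10⁻⁵ = 89.05 kN, compressive.
For the steel segment, free thermal change = 12.3×10⁻⁶×136×475 = 0.7946 mm and elastic change from P = 89050×475/(1800×209×10³) = 0.1124 mm; these oppose, so the net change is 0.682 mm (segment lengthens).

|ΔL| ≈ 0.682 mm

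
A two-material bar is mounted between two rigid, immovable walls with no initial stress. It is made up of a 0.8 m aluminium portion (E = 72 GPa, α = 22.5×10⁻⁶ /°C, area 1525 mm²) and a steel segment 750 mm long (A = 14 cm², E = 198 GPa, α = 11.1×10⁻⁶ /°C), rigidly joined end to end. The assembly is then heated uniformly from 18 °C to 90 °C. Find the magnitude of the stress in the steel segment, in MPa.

σ ≈ 135 MPa (compressive)

If the supports were absent, the total length change would be Σ αᵢΔT Lᵢ = 22.5×10⁻⁶×72×800 + 11.1×10⁻⁶×72×750 = 1.895 mm.
The rigid supports impose zero overall length change; the single axial force P common to all segments must satisfy P Σ Lᵢ/(AᵢEᵢ) = δ_free.
The series flexibility is Σ Lᵢ/(AᵢEᵢ) = 800/(1525×72×10³) + 750/(1400×198×10³) = 9.992×10⁻⁶ mm/N.
So P = 1.895 / 9.992×10⁻⁶ = 189.7 kN, compressive.
σ_{steel} = P / A = 189700 / 1400 = 135.5 MPa.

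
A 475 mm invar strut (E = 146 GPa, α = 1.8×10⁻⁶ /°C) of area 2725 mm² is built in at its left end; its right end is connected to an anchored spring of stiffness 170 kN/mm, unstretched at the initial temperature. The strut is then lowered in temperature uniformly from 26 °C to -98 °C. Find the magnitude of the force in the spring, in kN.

P ≈ 15 kN

Free thermal contraction: δ_free = αΔT L = 1.8×10⁻⁶ × 124 × 475 = 0.106 mm.
With a force P in the spring, the elastic change of the strut is PL/(AE) and that of the spring is P/k; compatibility requires their sum to equal δ_free.
P [ L/(AE) + 1/k ] = δ_free → P [ 475/(2725×146×10³) + 1/(170×10³) ] = 0.106.
P = 0.106 / 7.076×10⁻⁶ = 14980 N.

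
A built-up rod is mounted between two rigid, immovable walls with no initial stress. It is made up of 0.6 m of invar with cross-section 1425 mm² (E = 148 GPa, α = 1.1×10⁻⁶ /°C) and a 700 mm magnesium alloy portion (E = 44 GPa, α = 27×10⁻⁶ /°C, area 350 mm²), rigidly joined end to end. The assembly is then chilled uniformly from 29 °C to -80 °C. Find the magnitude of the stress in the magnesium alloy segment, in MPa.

With the walls removed the bar would change length by δ_free = Σ αᵢΔT Lᵢ = 1.1×10⁻⁶×109×600 + 27×10⁻⁶×109×700 = 2.132 mm.
The rigid supports impose zero overall length change; the single axial force P common to all segments must satisfy P Σ Lᵢ/(AᵢEᵢ) = δ_free.
Σ Lᵢ/(AᵢEᵢ) = 600/(1425×148×10³) + 700/(350×44×10³) = 4.83×10⁻⁵ mm/N.
Hence P = δ_free / Σ(L/AE) = 2.132/4.83×10⁻⁵ = 44.14 kN (tensile).
σ_{magnesium alloy} = P / A = 44140 / 350 = 126.1 MPa.

σ ≈ 126 MPa (tensile)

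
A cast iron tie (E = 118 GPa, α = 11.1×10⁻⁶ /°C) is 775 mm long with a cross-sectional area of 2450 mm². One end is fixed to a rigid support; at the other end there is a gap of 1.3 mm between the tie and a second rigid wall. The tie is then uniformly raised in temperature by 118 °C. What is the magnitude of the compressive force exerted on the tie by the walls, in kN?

P ≈ 0 kN

If the wall were absent the tie would grow by αΔT L = 11.1×10⁻⁶ × 118 × 775 = 1.015 mm.
This is smaller than the 1.3 mm clearance, so the tie expands freely without reaching the stop — the stress is zero.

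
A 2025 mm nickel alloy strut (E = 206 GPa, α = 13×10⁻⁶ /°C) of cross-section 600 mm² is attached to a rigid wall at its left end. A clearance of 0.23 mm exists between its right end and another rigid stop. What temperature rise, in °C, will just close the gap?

ΔT ≈ 8.74 °C

The gap closes when αΔT L = 0.23 mm, since the strut is still unstressed at that instant.
ΔT = 0.23 / (13×10⁻⁶ × 2025) = 8.737 °C.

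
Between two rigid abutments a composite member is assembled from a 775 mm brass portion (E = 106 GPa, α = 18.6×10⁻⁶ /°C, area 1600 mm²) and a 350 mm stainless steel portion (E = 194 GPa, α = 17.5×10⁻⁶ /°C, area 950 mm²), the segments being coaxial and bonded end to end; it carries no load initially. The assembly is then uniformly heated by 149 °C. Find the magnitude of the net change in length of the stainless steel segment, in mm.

If the supports were absent, the total length change would be Σ αᵢΔT Lᵢ = 18.6×10⁻⁶×149×775 + 17.5×10⁻⁶×149×350 = 3.06 mm.
The walls prevent any net length change, so an axial force P (same in every segment) develops. Compatibility: P · Σ Lᵢ/(AᵢEᵢ) = δ_free.
Σ Lᵢ/(AᵢEᵢ) = 775/(1600×106×10³) + 350/(950×194×10³) = 6.469×10⁻⁶ mm/N.
So P = 3.06 / 6.469×10⁻⁶ = 473.1 kN, compressive.
For the stainless steel segment, free thermal change = 17.5×10⁻⁶×149×350 = 0.9126 mm and elastic change from P = 473100×350/(950×194×10³) = 0.8985 mm; these oppose, so the net change is 0.0141 mm (segment lengthens).

|ΔL| ≈ 0.0141 mm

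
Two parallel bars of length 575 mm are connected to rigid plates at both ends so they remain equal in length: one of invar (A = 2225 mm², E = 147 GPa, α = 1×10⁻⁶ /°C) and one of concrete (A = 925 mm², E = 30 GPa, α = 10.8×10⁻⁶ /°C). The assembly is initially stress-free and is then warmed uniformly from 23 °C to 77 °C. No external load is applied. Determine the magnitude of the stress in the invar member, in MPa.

σ ≈ 6.08 MPa (tensile)

Equilibrium of a rigid end plate with no external load gives equal and opposite internal forces ±P in the two members. Since α_{concrete} > α_{invar}, heating drives the concrete into compression and the invar into tension.
Equating the net (thermal + elastic) strains gives |α₁ − α₂|·ΔT = P·[1/(A₁E₁) + 1/(A₂E₂)].
|α₁ − α₂|·ΔT = 9.8×10⁻⁶ × 54 = 0.0005292.
1/(A₁E₁) + 1/(A₂E₂) = 1/(2225×147×10³) + 1/(925×30×10³) = 3.909×10⁻⁸ N⁻¹.
P = 0.0005292 / 3.909×10⁻⁸ = 13540 N = 13.54 kN.
σ_{invar} = P/A₁ = 13540/2225 = 6.084 MPa, tensile.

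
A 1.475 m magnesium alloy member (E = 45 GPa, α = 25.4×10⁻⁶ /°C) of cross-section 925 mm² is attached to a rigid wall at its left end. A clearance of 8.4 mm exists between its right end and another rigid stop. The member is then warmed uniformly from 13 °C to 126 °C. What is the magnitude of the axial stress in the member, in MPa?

Unrestrained expansion: δ_free = αΔT L = 25.4×10⁻⁶ × 113 × 1475 = 4.234 mm.
Since δ_free = 4.23 mm is less than the 8.4 mm gap, the member never touches the wall. No axial force develops.

σ ≈ 0 MPa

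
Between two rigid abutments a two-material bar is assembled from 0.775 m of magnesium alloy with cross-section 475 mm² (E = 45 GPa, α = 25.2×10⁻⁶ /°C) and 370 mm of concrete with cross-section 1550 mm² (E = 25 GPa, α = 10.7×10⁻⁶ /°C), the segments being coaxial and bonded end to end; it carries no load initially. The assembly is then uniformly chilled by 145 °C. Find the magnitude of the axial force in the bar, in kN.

With the walls removed the bar would change length by δ_free = Σ αᵢΔT Lᵢ = 25.2×10⁻⁶×145×775 + 10.7×10⁻⁶×145×370 = 3.406 mm.
The rigid supports impose zero overall length change; the single axial force P common to all segments must satisfy P Σ Lᵢ/(AᵢEᵢ) = δ_free.
The series flexibility is Σ Lᵢ/(AᵢEᵢ) = 775/(475×45×10³) + 370/(1550×25×10³) = 4.581×10⁻⁵ mm/N.
P = 3.406 / 4.581×10⁻⁵ = 74360 N = 74.36 kN, tensile.

P ≈ 74.4 kN (tensile)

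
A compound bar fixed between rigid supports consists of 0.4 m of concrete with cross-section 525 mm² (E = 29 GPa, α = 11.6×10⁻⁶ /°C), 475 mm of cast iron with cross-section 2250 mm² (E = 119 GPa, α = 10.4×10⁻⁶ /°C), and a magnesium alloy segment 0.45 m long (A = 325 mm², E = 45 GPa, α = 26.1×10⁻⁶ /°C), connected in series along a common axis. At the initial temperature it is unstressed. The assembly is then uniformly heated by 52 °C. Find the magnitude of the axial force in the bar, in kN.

P ≈ 18.9 kN (compressive)

With the walls removed the bar would change length by δ_free = Σ αᵢΔT Lᵢ = 11.6×10⁻⁶×52×400 + 10.4×10⁻⁶×52×475 + 26.1×10⁻⁶×52×450 = 1.109 mm.
The rigid supports impose zero overall length change; the single axial force P common to all segments must satisfy P Σ Lᵢ/(AᵢEᵢ) = δ_free.
Σ Lᵢ/(AᵢEᵢ) = 400/(525×29×10³) + 475/(2250×119×10³) + 450/(325×45×10³) = 5.882×10⁻⁵ mm/N.
P = 1.109 / 5.882×10⁻⁵ = 18850 N = 18.85 kN, compressive.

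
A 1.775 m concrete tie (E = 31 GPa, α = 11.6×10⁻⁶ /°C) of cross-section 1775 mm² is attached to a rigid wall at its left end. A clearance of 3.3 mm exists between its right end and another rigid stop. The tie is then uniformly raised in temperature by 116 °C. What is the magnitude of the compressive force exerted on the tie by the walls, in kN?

P ≈ 0 kN

If the wall were absent the tie would grow by αΔT L = 11.6×10⁻⁶ × 116 × 1775 = 2.388 mm.
This is smaller than the 3.3 mm clearance, so the tie expands freely without reaching the stop — the stress is zero.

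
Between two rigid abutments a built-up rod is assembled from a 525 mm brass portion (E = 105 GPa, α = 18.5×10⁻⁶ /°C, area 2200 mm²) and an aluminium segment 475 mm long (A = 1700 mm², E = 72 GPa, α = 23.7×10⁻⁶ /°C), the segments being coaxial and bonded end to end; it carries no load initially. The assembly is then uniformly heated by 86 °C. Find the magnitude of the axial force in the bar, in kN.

With the walls removed the bar would change length by δ_free = Σ αᵢΔT Lᵢ = 18.5×10⁻⁶×86×525 + 23.7×10⁻⁶×86×475 = 1.803 mm.
The walls prevent any net length change, so an axial force P (same in every segment) develops. Compatibility: P · Σ Lᵢ/(AᵢEᵢ) = δ_free.
The series flexibility is Σ Lᵢ/(AᵢEᵢ) = 525/(2200×105×10³) + 475/(1700×72×10³) = 6.153×10⁻⁶ mm/N.
Hence P = δ_free / Σ(L/AE) = 1.803/6.153×10⁻⁶ = 293.1 kN (compressive).

P ≈ 293 kN (compressive)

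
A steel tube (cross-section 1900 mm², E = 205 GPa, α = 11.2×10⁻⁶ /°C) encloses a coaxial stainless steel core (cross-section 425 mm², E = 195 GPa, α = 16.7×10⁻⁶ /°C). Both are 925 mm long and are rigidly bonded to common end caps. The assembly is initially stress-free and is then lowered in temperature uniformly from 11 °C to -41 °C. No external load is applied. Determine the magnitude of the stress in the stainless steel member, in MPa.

Equilibrium of a rigid end plate with no external load gives equal and opposite internal forces ±P in the two members. Since α_{stainless steel} > α_{steel}, cooling drives the stainless steel into tension and the steel into compression.
Equating the net (thermal + elastic) strains gives |α₁ − α₂|·ΔT = P·[1/(A₁E₁) + 1/(A₂E₂)].
|α₁ − α₂|·ΔT = 5.5×10⁻⁶ × 52 = 0.000286.
1/(A₁E₁) + 1/(A₂E₂) = 1/(1900×205×10³) + 1/(425×195×10³) = 1.463×10⁻⁸ N⁻¹.
So P = 0.000286 / 1.463×10⁻⁸ = 19.54 kN.
σ_{stainless steel} = P/A₂ = 19540/425 = 45.99 MPa, tensile.

σ ≈ 46 MPa (tensile)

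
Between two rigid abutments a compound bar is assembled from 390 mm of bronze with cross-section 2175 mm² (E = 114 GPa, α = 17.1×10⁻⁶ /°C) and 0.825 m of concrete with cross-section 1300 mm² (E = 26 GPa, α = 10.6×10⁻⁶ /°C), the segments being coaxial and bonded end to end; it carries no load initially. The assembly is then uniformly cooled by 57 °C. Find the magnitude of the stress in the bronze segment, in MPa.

If the supports were absent, the total length change would be Σ αᵢΔT Lᵢ = 17.1×10⁻⁶×57×390 + 10.6×10⁻⁶×57×825 = 0.8786 mm.
The walls prevent any net length change, so an axial force P (same in every segment) develops. Compatibility: P · Σ Lᵢ/(AᵢEᵢ) = δ_free.
Σ Lᵢ/(AᵢEᵢ) = 390/(2175×114×10³) + 825/(1300×26×10³) = 2.598×10⁻⁵ mm/N.
So P = 0.8786 / 2.598×10⁻⁵ = 33.82 kN, tensile.
σ_{bronze} = P / A = 33820 / 2175 = 15.55 MPa.

σ ≈ 15.5 MPa (tensile)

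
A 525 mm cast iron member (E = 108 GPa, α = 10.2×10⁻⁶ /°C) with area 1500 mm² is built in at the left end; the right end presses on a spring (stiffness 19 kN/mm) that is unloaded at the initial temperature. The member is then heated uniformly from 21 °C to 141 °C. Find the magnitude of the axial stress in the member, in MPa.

If the spring were absent the member would lengthen by αΔT L = 10.2×10⁻⁶ × 120 × 525 = 0.6426 mm.
With a force P in the spring, the elastic change of the member is PL/(AE) and that of the spring is P/k; compatibility requires their sum to equal δ_free.
So P = δ_free / [L/(AE) + 1/k] = 0.6426 / [ 525/(1500×108×10³) + 1/(19×10³) ].
P = 0.6426 / 5.587×10⁻⁵ = 11500 N.
σ = P/A = 11500/1500 = 7.667 MPa.

σ ≈ 7.67 MPa (compressive)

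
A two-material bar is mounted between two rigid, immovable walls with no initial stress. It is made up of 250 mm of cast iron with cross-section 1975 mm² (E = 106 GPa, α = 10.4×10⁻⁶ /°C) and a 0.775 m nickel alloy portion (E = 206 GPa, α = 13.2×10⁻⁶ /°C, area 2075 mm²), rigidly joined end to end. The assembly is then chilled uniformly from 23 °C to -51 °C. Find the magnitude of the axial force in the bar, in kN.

P ≈ 316 kN (tensile)

With the walls removed the bar would change length by δ_free = Σ αᵢΔT Lᵢ = 10.4×10⁻⁶×74×250 + 13.2×10⁻⁶×74×775 = 0.9494 mm.
The rigid supports impose zero overall length change; the single axial force P common to all segments must satisfy P Σ Lᵢ/(AᵢEᵢ) = δ_free.
Σ Lᵢ/(AᵢEᵢ) = 250/(1975×106×10³) + 775/(2075×206×10³) = 3.007×10⁻⁶ mm/N.
P = 0.9494 / 3.007×10⁻⁶ = 315700 N = 315.7 kN, tensile.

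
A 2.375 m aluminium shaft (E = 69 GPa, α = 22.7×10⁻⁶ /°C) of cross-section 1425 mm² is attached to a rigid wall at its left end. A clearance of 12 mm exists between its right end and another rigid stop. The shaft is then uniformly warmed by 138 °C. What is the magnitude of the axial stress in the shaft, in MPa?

σ ≈ 0 MPa

Unrestrained expansion: δ_free = αΔT L = 22.7×10⁻⁶ × 138 × 2375 = 7.44 mm.
This is smaller than the 12 mm clearance, so the shaft expands freely without reaching the stop — the stress is zero.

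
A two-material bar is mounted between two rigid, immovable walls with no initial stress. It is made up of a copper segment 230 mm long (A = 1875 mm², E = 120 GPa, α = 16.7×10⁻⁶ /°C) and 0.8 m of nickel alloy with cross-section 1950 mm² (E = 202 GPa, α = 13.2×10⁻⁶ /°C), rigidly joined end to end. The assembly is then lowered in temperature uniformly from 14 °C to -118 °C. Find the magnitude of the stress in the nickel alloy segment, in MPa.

If the supports were absent, the total length change would be Σ αᵢΔT Lᵢ = 16.7×10⁻⁶×132×230 + 13.2×10⁻⁶×132×800 = 1.901 mm.
Since the ends are fixed, an axial force P builds up, equal in every segment, with P · Σ Lᵢ/(AᵢEᵢ) = δ_free.
Σ Lᵢ/(AᵢEᵢ) = 230/(1875×120×10³) + 800/(1950×202×10³) = 3.053×10⁻⁶ mm/N.
P = 1.901 / 3.053×10⁻⁶ = 622600 N = 622.6 kN, tensile.
σ_{nickel alloy} = P / A = 622600 / 1950 = 319.3 MPa.

σ ≈ 319 MPa (tensile)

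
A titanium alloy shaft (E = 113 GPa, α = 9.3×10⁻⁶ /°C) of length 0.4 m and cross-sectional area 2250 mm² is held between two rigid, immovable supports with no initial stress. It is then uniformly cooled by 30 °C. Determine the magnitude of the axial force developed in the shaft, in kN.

With zero net strain, σ = E·αΔT = 113 GPa × 9.3×10⁻⁶ × 30 = 31.53 MPa.
Then P = σA = 31.53 × 2250 mm² = 70.94 kN, tensile.

P ≈ 70.9 kN (tensile)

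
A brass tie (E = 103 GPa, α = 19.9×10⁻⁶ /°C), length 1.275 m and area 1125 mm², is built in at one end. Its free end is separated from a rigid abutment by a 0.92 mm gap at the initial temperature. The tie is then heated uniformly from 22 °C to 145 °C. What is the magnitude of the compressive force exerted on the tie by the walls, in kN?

P ≈ 200 kN

Unrestrained expansion: δ_free = αΔT L = 19.9×10⁻⁶ × 123 × 1275 = 3.121 mm.
The gap closes (δ_free > 0.92 mm) and the wall then resists a further 3.121 − 0.92 = 2.201 mm of expansion.
That suppressed elongation corresponds to σ = E·Δ/L = 103×10³ × 2.201/1275 = 177.8 MPa.
P = σA = 177.8 × 1125 = 200 kN.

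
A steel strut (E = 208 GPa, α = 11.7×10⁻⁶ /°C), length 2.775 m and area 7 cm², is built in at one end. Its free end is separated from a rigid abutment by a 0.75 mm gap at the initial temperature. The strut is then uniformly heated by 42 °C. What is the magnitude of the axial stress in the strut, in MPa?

σ ≈ 46 MPa (compressive)

Free thermal elongation = αΔT L = 11.7×10⁻⁶ × 42 × 2775 = 1.364 mm.
The gap closes (δ_free > 0.75 mm) and the wall then resists a further 1.364 − 0.75 = 0.6136 mm of expansion.
That suppressed elongation corresponds to σ = E·Δ/L = 208×10³ × 0.6136/2775 = 45.99 MPa.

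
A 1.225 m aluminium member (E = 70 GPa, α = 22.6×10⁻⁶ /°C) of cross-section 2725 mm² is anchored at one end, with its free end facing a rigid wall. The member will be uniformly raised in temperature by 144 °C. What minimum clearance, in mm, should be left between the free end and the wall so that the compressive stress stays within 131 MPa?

With no wall the member would lengthen by αΔT L = 22.6×10⁻⁶ × 144 × 1225 = 3.987 mm.
At the allowable stress the elastic shortening the wall may impose is σL/E = 131 × 1225 / (70×10³) = 2.292 mm.
So the gap has to take up the difference, g_min = δ_free − σL/E = 3.987 − 2.292 = 1.694 mm.

g ≈ 1.69 mm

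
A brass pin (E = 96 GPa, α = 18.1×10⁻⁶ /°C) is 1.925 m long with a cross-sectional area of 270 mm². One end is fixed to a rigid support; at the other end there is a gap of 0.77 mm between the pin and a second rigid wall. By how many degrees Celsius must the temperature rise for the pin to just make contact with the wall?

Contact occurs when the free expansion equals the gap: αΔT L = 0.77 mm.
So ΔT = g/(αL) = 0.77/(18.1×10⁻⁶ × 1925) = 22.1 °C.

ΔT ≈ 22.1 °C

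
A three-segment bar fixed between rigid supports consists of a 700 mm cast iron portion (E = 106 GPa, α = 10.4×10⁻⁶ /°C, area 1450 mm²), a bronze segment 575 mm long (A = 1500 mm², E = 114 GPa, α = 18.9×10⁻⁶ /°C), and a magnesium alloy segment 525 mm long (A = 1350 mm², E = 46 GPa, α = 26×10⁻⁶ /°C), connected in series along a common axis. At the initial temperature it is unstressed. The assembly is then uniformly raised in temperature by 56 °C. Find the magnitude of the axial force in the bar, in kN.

P ≈ 109 kN (compressive)

If the supports were absent, the total length change would be Σ αᵢΔT Lᵢ = 10.4×10⁻⁶×56×700 + 18.9×10⁻⁶×56×575 + 26×10⁻⁶×56×525 = 1.781 mm.
Since the ends are fixed, an axial force P builds up, equal in every segment, with P · Σ Lᵢ/(AᵢEᵢ) = δ_free.
The series flexibility is Σ Lᵢ/(AᵢEᵢ) = 700/(1450×106×10³) + 575/(1500×114×10³) + 525/(1350×46×10³) = 1.637×10⁻⁵ mm/N.
Hence P = δ_free / Σ(L/AE) = 1.781/1.637×10⁻⁵ = 108.8 kN (compressive).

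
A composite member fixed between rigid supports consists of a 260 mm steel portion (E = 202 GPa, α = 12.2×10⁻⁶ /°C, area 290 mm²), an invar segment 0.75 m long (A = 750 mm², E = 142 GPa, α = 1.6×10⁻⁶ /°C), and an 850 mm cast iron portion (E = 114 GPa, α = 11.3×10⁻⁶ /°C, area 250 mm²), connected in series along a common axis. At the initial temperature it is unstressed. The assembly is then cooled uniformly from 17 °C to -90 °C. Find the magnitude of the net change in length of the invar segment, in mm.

|ΔL| ≈ 0.127 mm

If the supports were absent, the total length change would be Σ αᵢΔT Lᵢ = 12.2×10⁻⁶×107×260 + 1.6×10⁻⁶×107×750 + 11.3×10⁻⁶×107×850 = 1.496 mm.
The walls prevent any net length change, so an axial force P (same in every segment) develops. Compatibility: P · Σ Lᵢ/(AᵢEᵢ) = δ_free.
Σ Lᵢ/(AᵢEᵢ) = 260/(290×202×10³) + 750/(750×142×10³) + 850/(250×114×10³) = 4.131×10⁻⁵ mm/N.
Hence P = δ_free / Σ(L/AE) = 1.496/4.131×10⁻⁵ = 36.21 kN (tensile).
For the invar segment, free thermal change = 1.6×10⁻⁶×107×750 = 0.1284 mm and elastic change from P = 36210×750/(750×142×10³) = 0.255 mm; these oppose, so the net change is 0.127 mm (segment lengthens).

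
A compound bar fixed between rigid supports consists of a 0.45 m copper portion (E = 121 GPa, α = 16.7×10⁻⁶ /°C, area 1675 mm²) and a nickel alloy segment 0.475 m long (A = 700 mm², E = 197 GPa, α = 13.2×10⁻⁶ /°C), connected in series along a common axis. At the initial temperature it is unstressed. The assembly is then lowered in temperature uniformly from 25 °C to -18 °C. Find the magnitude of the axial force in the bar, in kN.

P ≈ 105 kN (tensile)

If the supports were absent, the total length change would be Σ αᵢΔT Lᵢ = 16.7×10⁻⁶×43×450 + 13.2×10⁻⁶×43×475 = 0.5928 mm.
The walls prevent any net length change, so an axial force P (same in every segment) develops. Compatibility: P · Σ Lᵢ/(AᵢEᵢ) = δ_free.
Σ Lᵢ/(AᵢEᵢ) = 450/(1675×121×10³) + 475/(700×197×10³) = 5.665×10⁻⁶ mm/N.
P = 0.5928 / 5.665×10⁻⁶ = 104600 N = 104.6 kN, tensile.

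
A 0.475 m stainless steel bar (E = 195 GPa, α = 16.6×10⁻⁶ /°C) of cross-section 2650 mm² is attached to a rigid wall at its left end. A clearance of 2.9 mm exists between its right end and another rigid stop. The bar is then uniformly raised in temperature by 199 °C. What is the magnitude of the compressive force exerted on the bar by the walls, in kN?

If the wall were absent the bar would grow by αΔT L = 16.6×10⁻⁶ × 199 × 475 = 1.569 mm.
Since δ_free = 1.57 mm is less than the 2.9 mm gap, the bar never touches the wall. No axial force develops.

P ≈ 0 kN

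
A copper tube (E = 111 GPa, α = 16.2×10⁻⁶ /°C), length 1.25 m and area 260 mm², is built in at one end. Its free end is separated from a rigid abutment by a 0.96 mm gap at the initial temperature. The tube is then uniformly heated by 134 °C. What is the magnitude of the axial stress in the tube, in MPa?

If the wall were absent the tube would grow by αΔT L = 16.2×10⁻⁶ × 134 × 1250 = 2.713 mm.
This exceeds the 0.96 mm gap, so the wall pushes back. The portion of expansion that must be recovered elastically is δ_free − gap = 2.713 − 0.96 = 1.753 mm.
Compatibility: PL/(AE) = 1.753 mm, so σ = P/A = E × (1.753/1250) = 155.7 MPa.

σ ≈ 156 MPa (compressive)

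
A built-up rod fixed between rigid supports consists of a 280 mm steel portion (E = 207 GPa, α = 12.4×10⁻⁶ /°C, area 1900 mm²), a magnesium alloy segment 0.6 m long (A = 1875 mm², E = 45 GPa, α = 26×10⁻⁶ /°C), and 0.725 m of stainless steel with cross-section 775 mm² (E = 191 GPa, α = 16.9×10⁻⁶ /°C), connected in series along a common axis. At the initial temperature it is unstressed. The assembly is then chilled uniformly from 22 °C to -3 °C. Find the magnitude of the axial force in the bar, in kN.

With the walls removed the bar would change length by δ_free = Σ αᵢΔT Lᵢ = 12.4×10⁻⁶×25×280 + 26×10⁻⁶×25×600 + 16.9×10⁻⁶×25×725 = 0.7831 mm.
The walls prevent any net length change, so an axial force P (same in every segment) develops. Compatibility: P · Σ Lᵢ/(AᵢEᵢ) = δ_free.
Σ Lᵢ/(AᵢEᵢ) = 280/(1900×207×10³) + 600/(1875×45×10³) + 725/(775×191×10³) = 1.272×10⁻⁵ mm/N.
Hence P = δ_free / Σ(L/AE) = 0.7831/1.272×10⁻⁵ = 61.56 kN (tensile).

P ≈ 61.6 kN (tensile)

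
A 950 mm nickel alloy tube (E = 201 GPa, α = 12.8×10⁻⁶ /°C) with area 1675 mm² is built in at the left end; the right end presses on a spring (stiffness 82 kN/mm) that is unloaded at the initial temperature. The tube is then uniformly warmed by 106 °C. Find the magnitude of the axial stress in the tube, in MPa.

The unrestrained thermal change is αΔT L = 12.8×10⁻⁶ × 106 × 950 = 1.289 mm.
With a force P in the spring, the elastic change of the tube is PL/(AE) and that of the spring is P/k; compatibility requires their sum to equal δ_free.
So P = δ_free / [L/(AE) + 1/k] = 1.289 / [ 950/(1675×201×10³) + 1/(82×10³) ].
P = 1.289 / 1.502×10⁻⁵ = 85830 N.
σ = P/A = 85830/1675 = 51.24 MPa.

σ ≈ 51.2 MPa (compressive)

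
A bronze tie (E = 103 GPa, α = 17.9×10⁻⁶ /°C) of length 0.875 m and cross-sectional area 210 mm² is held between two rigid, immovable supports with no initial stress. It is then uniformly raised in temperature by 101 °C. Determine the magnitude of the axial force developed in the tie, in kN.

Full restraint means ε = 0, so the stress is σ = EαΔT = 103×10³ × 17.9×10⁻⁶ × 101 = 186.2 MPa.
Then P = σA = 186.2 × 210 mm² = 39.1 kN, compressive.

P ≈ 39.1 kN (compressive)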